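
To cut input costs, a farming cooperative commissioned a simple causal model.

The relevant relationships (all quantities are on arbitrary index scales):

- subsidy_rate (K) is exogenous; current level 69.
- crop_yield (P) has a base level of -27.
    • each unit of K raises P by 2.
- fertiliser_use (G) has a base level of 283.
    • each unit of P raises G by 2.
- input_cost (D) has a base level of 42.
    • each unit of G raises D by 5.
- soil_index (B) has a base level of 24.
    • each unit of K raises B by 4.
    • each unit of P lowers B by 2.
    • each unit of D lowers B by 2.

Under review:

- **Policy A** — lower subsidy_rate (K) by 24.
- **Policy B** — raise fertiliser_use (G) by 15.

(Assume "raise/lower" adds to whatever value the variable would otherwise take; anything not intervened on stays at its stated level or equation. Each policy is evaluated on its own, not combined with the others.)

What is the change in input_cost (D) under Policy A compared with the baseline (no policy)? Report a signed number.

-480

Baseline:
  K = 69
  P = -27 + 2·69 = 111
  G = 283 + 2·111 = 505
  D = 42 + 5·505 = 2567
Policy A (K − 24):
  K = 69 − 24 = 45
  P = -27 + 2·45 = 63
  G = 283 + 2·63 = 409
  D = 42 + 5·409 = 2087
Change in D: 2087 − 2567 = -480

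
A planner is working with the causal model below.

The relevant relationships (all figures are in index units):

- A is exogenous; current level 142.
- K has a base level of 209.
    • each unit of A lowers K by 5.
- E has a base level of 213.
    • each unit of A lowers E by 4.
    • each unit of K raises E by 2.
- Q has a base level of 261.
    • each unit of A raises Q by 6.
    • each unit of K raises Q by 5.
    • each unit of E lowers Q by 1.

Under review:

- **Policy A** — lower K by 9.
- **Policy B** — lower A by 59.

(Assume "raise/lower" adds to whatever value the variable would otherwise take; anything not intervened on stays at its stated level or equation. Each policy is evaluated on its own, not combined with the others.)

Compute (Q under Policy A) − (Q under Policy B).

-322

Policy A (K − 9):
  A = 142
  K = 209 − 5·142 (−9 from intervention) = -510
  E = 213 − 4·142 + 2·(-510) = -1375
  Q = 261 + 6·142 + 5·(-510) − (-1375) = -62
Policy B (A − 59):
  A = 142 − 59 = 83
  K = 209 − 5·83 = -206
  E = 213 − 4·83 + 2·(-206) = -531
  Q = 261 + 6·83 + 5·(-206) − (-531) = 260
Q: -62 − 260 = -322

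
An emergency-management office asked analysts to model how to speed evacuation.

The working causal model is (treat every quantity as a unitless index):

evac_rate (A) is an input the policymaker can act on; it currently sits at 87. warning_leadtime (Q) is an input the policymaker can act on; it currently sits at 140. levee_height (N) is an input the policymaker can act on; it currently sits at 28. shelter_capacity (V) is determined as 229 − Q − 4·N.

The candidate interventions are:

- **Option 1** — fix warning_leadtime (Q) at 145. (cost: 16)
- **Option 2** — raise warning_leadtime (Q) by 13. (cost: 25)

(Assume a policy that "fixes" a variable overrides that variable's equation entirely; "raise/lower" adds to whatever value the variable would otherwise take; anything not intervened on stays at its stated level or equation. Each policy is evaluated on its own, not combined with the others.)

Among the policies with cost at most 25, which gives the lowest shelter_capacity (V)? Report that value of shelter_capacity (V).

-36

Option 1 (Q := 145):
  Q = 145
  N = 28
  V = 229 − 145 − 4·28 = -28
Option 2 (Q + 13):
  Q = 140 + 13 = 153
  N = 28
  V = 229 − 153 − 4·28 = -36
Comparing — Option 1: V=-28, Option 2: V=-36. Lowest is -36 (Option 2).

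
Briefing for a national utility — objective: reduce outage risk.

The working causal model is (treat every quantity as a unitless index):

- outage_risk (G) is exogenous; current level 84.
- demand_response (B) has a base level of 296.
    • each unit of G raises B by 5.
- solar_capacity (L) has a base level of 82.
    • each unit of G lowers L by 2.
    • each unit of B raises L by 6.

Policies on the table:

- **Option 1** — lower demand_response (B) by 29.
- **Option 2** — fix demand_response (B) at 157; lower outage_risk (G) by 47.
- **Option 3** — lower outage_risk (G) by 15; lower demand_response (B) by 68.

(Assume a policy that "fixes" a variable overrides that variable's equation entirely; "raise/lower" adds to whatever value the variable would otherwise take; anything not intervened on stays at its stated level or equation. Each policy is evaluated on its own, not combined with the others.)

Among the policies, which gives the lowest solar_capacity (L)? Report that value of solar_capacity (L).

Option 1 (B − 29):
  G = 84
  B = 296 + 5·84 (−29 from intervention) = 687
  L = 82 − 2·84 + 6·687 = 4036
Option 2 (B := 157, G − 47):
  G = 84 − 47 = 37
  B = 157
  L = 82 − 2·37 + 6·157 = 950
Option 3 (G − 15, B − 68):
  G = 84 − 15 = 69
  B = 296 + 5·69 (−68 from intervention) = 573
  L = 82 − 2·69 + 6·573 = 3382
Comparing — Option 1: L=4036, Option 2: L=950, Option 3: L=3382. Lowest is 950 (Option 2).

950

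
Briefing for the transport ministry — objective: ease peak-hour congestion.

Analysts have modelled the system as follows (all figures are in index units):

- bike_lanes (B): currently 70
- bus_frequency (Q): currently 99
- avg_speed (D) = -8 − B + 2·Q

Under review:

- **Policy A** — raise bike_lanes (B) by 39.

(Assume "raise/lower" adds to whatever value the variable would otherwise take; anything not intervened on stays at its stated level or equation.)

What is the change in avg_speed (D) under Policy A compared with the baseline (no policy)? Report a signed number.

Baseline:
  B = 70
  Q = 99
  D = -8 − 70 + 2·99 = 120
Policy A (B + 39):
  B = 70 + 39 = 109
  Q = 99
  D = -8 − 109 + 2·99 = 81
Change in D: 81 − 120 = -39

-39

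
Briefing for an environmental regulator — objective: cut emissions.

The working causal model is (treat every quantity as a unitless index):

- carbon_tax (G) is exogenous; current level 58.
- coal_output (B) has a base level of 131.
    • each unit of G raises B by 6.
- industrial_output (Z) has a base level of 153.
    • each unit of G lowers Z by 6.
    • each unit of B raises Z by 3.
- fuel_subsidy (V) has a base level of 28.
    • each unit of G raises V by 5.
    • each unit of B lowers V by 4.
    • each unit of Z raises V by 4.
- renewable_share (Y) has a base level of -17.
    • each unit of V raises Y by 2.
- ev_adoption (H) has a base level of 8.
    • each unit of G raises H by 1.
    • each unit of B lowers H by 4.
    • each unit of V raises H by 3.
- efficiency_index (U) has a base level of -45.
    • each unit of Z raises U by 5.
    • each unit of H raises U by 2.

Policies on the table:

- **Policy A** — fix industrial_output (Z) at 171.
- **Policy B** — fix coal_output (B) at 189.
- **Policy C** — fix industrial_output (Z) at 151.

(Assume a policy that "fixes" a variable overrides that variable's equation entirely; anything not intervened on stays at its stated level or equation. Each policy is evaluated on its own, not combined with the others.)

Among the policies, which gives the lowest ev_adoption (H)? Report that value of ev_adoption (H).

Policy A (Z := 171):
  G = 58
  B = 131 + 6·58 = 479
  Z = 171
  V = 28 + 5·58 − 4·479 + 4·171 = -914
  H = 8 + 58 − 4·479 + 3·(-914) = -4592
Policy B (B := 189):
  G = 58
  B = 189
  Z = 153 − 6·58 + 3·189 = 372
  V = 28 + 5·58 − 4·189 + 4·372 = 1050
  H = 8 + 58 − 4·189 + 3·1050 = 2460
Policy C (Z := 151):
  G = 58
  B = 131 + 6·58 = 479
  Z = 151
  V = 28 + 5·58 − 4·479 + 4·151 = -994
  H = 8 + 58 − 4·479 + 3·(-994) = -4832
Comparing — Policy A: H=-4592, Policy B: H=2460, Policy C: H=-4832. Lowest is -4832 (Policy C).

-4832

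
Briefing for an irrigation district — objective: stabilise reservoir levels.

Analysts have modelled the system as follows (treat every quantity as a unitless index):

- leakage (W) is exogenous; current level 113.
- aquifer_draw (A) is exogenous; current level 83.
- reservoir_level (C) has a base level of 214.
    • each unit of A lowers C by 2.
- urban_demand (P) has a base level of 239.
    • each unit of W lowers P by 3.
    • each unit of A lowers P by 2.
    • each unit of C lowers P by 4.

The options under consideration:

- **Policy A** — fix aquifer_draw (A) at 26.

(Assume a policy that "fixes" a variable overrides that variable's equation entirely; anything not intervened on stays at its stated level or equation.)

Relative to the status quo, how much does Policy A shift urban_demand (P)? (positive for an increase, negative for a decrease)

-342

Baseline:
  W = 113
  A = 83
  C = 214 − 2·83 = 48
  P = 239 − 3·113 − 2·83 − 4·48 = -458
Policy A (A := 26):
  W = 113
  A = 26
  C = 214 − 2·26 = 162
  P = 239 − 3·113 − 2·26 − 4·162 = -800
Change in P: -800 − (-458) = -342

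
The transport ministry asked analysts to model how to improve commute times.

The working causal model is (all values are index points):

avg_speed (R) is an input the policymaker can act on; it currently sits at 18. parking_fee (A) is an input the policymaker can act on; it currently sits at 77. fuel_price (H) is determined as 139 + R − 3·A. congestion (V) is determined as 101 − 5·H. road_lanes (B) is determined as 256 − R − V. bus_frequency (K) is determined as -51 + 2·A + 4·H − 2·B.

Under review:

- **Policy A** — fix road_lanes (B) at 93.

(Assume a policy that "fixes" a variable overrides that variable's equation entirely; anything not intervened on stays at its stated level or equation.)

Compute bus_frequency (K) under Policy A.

-379

Policy A (B := 93):
  R = 18
  A = 77
  H = 139 + 18 − 3·77 = -74
  V = 101 − 5·(-74) = 471
  B = 93
  K = -51 + 2·77 + 4·(-74) − 2·93 = -379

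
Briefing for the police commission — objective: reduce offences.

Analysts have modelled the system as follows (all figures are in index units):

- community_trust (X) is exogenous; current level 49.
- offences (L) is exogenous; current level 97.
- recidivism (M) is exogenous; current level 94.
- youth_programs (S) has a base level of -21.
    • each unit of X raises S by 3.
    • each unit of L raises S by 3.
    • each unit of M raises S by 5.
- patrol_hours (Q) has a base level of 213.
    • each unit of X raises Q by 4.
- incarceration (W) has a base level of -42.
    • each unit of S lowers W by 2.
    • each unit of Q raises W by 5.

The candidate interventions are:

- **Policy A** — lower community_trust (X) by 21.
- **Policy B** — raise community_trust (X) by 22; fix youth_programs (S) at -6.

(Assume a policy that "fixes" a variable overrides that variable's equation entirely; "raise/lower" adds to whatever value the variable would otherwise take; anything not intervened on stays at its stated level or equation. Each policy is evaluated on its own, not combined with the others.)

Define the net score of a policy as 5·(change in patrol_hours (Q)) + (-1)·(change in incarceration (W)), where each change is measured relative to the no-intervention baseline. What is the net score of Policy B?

-1786

Baseline:
  X = 49
  L = 97
  M = 94
  S = -21 + 3·49 + 3·97 + 5·94 = 887
  Q = 213 + 4·49 = 409
  W = -42 − 2·887 + 5·409 = 229
Policy B (X + 22, S := -6):
  X = 49 + 22 = 71
  L = 97
  M = 94
  S = -6
  Q = 213 + 4·71 = 497
  W = -42 − 2·(-6) + 5·497 = 2455
ΔQ = 497 − 409 = 88; ΔW = 2455 − 229 = 2226
Score = 5·88 + (-1)·2226 = -1786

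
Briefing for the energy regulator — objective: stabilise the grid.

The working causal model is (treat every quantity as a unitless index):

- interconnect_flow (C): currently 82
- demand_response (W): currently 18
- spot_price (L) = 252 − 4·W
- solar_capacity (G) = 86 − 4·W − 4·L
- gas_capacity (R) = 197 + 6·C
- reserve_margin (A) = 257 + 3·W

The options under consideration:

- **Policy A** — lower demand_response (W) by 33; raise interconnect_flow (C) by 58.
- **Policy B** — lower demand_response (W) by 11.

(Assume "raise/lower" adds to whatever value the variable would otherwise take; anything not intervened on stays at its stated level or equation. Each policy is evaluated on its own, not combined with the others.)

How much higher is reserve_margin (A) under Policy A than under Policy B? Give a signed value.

Policy A (W − 33, C + 58):
  W = 18 − 33 = -15
  A = 257 + 3·(-15) = 212
Policy B (W − 11):
  W = 18 − 11 = 7
  A = 257 + 3·7 = 278
A: 212 − 278 = -66

-66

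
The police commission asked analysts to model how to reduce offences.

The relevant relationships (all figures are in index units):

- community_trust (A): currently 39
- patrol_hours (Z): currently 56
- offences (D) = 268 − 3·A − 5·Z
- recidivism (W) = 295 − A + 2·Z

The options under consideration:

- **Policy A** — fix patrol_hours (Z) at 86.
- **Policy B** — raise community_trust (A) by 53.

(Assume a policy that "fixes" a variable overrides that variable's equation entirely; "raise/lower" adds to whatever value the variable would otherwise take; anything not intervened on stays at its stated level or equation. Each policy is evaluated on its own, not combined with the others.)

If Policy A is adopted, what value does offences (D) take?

Policy A (Z := 86):
  A = 39
  Z = 86
  D = 268 − 3·39 − 5·86 = -279

-279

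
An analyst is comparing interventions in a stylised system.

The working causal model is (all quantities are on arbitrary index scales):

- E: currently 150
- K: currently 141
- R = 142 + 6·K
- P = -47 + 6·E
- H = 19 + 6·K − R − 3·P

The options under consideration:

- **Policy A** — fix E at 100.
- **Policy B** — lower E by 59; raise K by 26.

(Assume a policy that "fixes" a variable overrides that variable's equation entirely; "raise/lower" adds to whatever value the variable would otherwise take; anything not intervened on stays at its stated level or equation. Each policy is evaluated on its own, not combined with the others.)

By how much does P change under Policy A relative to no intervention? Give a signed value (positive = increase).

Baseline:
  E = 150
  P = -47 + 6·150 = 853
Policy A (E := 100):
  E = 100
  P = -47 + 6·100 = 553
Change in P: 553 − 853 = -300

-300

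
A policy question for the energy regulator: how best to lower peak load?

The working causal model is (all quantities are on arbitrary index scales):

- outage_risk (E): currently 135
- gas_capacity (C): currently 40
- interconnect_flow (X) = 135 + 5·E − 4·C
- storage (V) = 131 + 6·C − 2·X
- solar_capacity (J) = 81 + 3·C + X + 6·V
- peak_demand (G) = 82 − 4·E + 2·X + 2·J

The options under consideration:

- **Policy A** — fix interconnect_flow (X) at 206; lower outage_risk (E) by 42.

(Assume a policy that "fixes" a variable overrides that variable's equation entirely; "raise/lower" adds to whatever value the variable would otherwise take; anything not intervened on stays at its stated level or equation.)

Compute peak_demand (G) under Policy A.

444

Policy A (X := 206, E − 42):
  E = 135 − 42 = 93
  C = 40
  X = 206
  V = 131 + 6·40 − 2·206 = -41
  J = 81 + 3·40 + 206 + 6·(-41) = 161
  G = 82 − 4·93 + 2·206 + 2·161 = 444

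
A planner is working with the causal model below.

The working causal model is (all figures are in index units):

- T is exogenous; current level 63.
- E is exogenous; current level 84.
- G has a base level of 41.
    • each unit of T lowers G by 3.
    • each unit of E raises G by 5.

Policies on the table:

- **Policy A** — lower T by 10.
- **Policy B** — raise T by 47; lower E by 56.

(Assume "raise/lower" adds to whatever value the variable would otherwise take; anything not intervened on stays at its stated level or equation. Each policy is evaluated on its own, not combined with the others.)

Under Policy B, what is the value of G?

Policy B (T + 47, E − 56):
  T = 63 + 47 = 110
  E = 84 − 56 = 28
  G = 41 − 3·110 + 5·28 = -149

-149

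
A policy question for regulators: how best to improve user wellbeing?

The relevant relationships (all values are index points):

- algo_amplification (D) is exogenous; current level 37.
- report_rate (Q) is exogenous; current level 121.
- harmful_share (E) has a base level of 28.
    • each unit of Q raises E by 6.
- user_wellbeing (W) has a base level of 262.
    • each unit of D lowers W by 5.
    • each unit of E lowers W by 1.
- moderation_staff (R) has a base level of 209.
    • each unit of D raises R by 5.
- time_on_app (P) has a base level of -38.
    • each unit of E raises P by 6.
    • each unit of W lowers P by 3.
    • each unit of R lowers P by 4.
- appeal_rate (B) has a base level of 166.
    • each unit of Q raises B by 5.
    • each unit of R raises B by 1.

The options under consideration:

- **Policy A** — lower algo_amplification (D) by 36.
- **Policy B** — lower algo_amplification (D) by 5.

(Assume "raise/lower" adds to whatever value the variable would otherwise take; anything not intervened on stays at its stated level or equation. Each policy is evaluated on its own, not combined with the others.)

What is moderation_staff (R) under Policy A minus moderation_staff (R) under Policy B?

Policy A (D − 36):
  D = 37 − 36 = 1
  R = 209 + 5·1 = 214
Policy B (D − 5):
  D = 37 − 5 = 32
  R = 209 + 5·32 = 369
R: 214 − 369 = -155

-155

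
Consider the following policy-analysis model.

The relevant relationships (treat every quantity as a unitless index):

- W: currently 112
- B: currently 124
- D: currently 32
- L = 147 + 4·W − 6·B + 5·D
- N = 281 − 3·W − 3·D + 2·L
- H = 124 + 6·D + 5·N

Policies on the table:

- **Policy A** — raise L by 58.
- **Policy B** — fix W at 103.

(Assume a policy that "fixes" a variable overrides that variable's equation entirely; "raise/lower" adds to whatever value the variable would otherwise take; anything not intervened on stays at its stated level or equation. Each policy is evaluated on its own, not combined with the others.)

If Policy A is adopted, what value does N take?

Policy A (L + 58):
  W = 112
  B = 124
  D = 32
  L = 147 + 4·112 − 6·124 + 5·32 (+58 from intervention) = 69
  N = 281 − 3·112 − 3·32 + 2·69 = -13

-13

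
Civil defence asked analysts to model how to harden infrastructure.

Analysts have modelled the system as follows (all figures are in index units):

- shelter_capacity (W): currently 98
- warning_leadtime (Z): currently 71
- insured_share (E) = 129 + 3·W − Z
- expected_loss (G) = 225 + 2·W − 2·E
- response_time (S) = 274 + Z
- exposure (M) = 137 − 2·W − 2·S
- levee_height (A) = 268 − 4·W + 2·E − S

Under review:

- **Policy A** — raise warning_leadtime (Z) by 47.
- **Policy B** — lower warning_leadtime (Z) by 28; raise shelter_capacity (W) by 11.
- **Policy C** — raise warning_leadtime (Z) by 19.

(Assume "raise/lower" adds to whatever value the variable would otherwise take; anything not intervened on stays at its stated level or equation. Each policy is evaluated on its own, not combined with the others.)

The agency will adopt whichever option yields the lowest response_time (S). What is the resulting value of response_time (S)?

Policy A (Z + 47):
  Z = 71 + 47 = 118
  S = 274 + 118 = 392
Policy B (Z − 28, W + 11):
  Z = 71 − 28 = 43
  S = 274 + 43 = 317
Policy C (Z + 19):
  Z = 71 + 19 = 90
  S = 274 + 90 = 364
Comparing — Policy A: S=392, Policy B: S=317, Policy C: S=364. Lowest is 317 (Policy B).

317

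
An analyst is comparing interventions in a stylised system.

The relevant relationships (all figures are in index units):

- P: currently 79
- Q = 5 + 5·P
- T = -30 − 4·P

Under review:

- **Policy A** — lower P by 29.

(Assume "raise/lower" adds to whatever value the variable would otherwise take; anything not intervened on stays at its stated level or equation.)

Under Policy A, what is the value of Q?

255

Policy A (P − 29):
  P = 79 − 29 = 50
  Q = 5 + 5·50 = 255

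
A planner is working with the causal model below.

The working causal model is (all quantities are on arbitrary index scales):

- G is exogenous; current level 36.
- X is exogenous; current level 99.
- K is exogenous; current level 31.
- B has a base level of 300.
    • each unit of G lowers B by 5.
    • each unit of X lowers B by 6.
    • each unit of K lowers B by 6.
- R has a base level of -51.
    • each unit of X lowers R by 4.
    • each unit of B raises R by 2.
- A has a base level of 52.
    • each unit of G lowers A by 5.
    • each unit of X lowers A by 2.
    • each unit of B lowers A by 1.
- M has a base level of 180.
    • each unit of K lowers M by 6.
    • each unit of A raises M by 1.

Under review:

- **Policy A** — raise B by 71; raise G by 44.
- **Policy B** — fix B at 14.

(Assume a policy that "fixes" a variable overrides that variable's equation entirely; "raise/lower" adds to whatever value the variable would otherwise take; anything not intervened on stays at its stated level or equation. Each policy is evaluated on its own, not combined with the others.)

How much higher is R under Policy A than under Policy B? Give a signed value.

-1646

Policy A (B + 71, G + 44):
  G = 36 + 44 = 80
  X = 99
  K = 31
  B = 300 − 5·80 − 6·99 − 6·31 (+71 from intervention) = -809
  R = -51 − 4·99 + 2·(-809) = -2065
Policy B (B := 14):
  G = 36
  X = 99
  K = 31
  B = 14
  R = -51 − 4·99 + 2·14 = -419
R: -2065 − (-419) = -1646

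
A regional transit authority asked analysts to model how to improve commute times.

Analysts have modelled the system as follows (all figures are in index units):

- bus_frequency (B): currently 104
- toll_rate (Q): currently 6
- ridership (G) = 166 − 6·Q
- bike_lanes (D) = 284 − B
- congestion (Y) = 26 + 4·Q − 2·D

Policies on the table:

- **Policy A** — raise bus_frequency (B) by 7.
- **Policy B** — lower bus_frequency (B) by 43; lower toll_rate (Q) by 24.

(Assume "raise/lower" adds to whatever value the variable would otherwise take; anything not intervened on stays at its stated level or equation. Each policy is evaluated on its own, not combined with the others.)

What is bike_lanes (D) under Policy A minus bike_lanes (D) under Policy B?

-50

Policy A (B + 7):
  B = 104 + 7 = 111
  D = 284 − 111 = 173
Policy B (B − 43, Q − 24):
  B = 104 − 43 = 61
  D = 284 − 61 = 223
D: 173 − 223 = -50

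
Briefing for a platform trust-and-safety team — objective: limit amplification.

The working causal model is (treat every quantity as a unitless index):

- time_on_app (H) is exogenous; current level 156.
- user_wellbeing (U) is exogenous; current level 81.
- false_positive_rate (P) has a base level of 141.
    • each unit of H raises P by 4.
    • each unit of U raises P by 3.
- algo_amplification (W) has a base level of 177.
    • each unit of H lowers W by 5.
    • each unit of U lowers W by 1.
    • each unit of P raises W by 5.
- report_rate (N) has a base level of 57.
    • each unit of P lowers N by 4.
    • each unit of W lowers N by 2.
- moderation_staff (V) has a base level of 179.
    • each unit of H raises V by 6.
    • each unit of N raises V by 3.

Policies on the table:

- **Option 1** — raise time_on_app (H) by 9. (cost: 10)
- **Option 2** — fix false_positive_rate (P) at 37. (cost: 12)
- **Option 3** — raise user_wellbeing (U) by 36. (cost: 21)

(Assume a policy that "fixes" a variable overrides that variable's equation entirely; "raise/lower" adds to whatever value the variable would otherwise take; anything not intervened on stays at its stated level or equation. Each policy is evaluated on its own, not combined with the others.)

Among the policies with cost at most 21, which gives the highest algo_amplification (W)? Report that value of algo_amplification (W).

4860

Option 1 (H + 9):
  H = 156 + 9 = 165
  U = 81
  P = 141 + 4·165 + 3·81 = 1044
  W = 177 − 5·165 − 81 + 5·1044 = 4491
Option 2 (P := 37):
  H = 156
  U = 81
  P = 37
  W = 177 − 5·156 − 81 + 5·37 = -499
Option 3 (U + 36):
  H = 156
  U = 81 + 36 = 117
  P = 141 + 4·156 + 3·117 = 1116
  W = 177 − 5·156 − 117 + 5·1116 = 4860
Comparing — Option 1: W=4491, Option 2: W=-499, Option 3: W=4860. Highest is 4860 (Option 3).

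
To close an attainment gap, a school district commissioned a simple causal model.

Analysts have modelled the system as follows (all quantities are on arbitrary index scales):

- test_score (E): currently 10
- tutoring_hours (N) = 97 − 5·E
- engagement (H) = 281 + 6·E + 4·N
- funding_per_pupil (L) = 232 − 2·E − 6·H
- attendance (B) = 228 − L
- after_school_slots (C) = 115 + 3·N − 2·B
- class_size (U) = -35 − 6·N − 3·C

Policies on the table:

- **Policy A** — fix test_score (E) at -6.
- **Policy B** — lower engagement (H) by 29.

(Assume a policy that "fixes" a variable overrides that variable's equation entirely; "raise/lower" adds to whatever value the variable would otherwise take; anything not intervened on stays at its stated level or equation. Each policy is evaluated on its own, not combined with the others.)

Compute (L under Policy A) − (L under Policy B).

-1486

Policy A (E := -6):
  E = -6
  N = 97 − 5·(-6) = 127
  H = 281 + 6·(-6) + 4·127 = 753
  L = 232 − 2·(-6) − 6·753 = -4274
Policy B (H − 29):
  E = 10
  N = 97 − 5·10 = 47
  H = 281 + 6·10 + 4·47 (−29 from intervention) = 500
  L = 232 − 2·10 − 6·500 = -2788
L: -4274 − (-2788) = -1486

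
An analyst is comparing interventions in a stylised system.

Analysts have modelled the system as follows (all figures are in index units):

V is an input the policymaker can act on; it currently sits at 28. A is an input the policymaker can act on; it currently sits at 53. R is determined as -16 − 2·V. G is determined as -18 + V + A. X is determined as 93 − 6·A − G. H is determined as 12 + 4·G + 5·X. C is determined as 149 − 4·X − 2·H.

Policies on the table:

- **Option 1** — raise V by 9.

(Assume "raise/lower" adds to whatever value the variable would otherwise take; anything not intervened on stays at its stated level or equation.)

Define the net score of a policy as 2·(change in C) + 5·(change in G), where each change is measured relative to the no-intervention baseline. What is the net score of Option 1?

153

Baseline:
  V = 28
  A = 53
  G = -18 + 28 + 53 = 63
  X = 93 − 6·53 − 63 = -288
  H = 12 + 4·63 + 5·(-288) = -1176
  C = 149 − 4·(-288) − 2·(-1176) = 3653
Option 1 (V + 9):
  V = 28 + 9 = 37
  A = 53
  G = -18 + 37 + 53 = 72
  X = 93 − 6·53 − 72 = -297
  H = 12 + 4·72 + 5·(-297) = -1185
  C = 149 − 4·(-297) − 2·(-1185) = 3707
ΔC = 3707 − 3653 = 54; ΔG = 72 − 63 = 9
Score = 2·54 + 5·9 = 153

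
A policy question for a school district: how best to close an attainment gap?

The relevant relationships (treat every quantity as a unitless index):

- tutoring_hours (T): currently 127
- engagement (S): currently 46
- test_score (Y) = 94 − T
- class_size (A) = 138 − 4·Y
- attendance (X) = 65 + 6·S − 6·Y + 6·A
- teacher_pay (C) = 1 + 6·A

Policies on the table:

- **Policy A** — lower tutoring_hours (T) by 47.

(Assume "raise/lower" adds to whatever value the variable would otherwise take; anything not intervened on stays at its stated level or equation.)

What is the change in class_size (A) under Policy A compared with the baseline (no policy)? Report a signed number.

-188

Baseline:
  T = 127
  Y = 94 − 127 = -33
  A = 138 − 4·(-33) = 270
Policy A (T − 47):
  T = 127 − 47 = 80
  Y = 94 − 80 = 14
  A = 138 − 4·14 = 82
Change in A: 82 − 270 = -188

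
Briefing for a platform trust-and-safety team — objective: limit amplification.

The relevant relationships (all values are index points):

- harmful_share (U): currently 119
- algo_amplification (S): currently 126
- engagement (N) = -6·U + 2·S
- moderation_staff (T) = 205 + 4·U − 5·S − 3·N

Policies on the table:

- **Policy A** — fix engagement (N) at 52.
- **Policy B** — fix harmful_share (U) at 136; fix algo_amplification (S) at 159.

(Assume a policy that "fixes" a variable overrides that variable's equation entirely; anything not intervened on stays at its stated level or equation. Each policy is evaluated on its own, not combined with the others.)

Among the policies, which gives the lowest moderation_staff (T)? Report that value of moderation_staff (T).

-105

Policy A (N := 52):
  U = 119
  S = 126
  N = 52
  T = 205 + 4·119 − 5·126 − 3·52 = -105
Policy B (U := 136, S := 159):
  U = 136
  S = 159
  N = 0 − 6·136 + 2·159 = -498
  T = 205 + 4·136 − 5·159 − 3·(-498) = 1448
Comparing — Policy A: T=-105, Policy B: T=1448. Lowest is -105 (Policy A).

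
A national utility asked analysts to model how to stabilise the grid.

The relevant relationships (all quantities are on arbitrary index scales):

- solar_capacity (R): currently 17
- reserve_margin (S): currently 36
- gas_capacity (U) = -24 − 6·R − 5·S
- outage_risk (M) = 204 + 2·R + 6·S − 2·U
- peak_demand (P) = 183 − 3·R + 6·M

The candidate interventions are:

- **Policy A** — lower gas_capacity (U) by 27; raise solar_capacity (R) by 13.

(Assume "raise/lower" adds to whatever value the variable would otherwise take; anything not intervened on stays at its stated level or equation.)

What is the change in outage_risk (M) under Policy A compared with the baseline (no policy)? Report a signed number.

236

Baseline:
  R = 17
  S = 36
  U = -24 − 6·17 − 5·36 = -306
  M = 204 + 2·17 + 6·36 − 2·(-306) = 1066
Policy A (U − 27, R + 13):
  R = 17 + 13 = 30
  S = 36
  U = -24 − 6·30 − 5·36 (−27 from intervention) = -411
  M = 204 + 2·30 + 6·36 − 2·(-411) = 1302
Change in M: 1302 − 1066 = 236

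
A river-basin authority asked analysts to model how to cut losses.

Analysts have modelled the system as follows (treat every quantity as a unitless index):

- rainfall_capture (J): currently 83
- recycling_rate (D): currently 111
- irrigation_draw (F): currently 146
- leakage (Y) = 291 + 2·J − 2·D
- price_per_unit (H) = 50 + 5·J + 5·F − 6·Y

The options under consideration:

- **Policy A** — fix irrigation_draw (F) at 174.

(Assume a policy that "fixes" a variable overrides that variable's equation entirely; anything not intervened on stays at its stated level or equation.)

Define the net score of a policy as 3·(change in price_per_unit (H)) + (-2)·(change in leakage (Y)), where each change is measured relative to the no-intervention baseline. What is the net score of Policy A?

Baseline:
  J = 83
  D = 111
  F = 146
  Y = 291 + 2·83 − 2·111 = 235
  H = 50 + 5·83 + 5·146 − 6·235 = -215
Policy A (F := 174):
  J = 83
  D = 111
  F = 174
  Y = 291 + 2·83 − 2·111 = 235
  H = 50 + 5·83 + 5·174 − 6·235 = -75
ΔH = -75 − (-215) = 140; ΔY = 235 − 235 = 0
Score = 3·140 + (-2)·0 = 420

420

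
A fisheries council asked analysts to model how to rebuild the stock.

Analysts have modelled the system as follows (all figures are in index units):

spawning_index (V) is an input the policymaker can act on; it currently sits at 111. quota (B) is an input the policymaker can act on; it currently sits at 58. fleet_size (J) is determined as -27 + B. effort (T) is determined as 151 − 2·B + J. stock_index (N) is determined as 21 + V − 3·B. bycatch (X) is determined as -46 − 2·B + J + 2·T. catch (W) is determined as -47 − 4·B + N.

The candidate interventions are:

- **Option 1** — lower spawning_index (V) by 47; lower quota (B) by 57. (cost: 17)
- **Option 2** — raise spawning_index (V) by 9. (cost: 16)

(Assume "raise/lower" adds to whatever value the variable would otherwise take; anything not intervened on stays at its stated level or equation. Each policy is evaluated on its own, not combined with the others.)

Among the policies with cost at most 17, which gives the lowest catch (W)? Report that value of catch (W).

-312

Option 1 (V − 47, B − 57):
  V = 111 − 47 = 64
  B = 58 − 57 = 1
  N = 21 + 64 − 3·1 = 82
  W = -47 − 4·1 + 82 = 31
Option 2 (V + 9):
  V = 111 + 9 = 120
  B = 58
  N = 21 + 120 − 3·58 = -33
  W = -47 − 4·58 + (-33) = -312
Comparing — Option 1: W=31, Option 2: W=-312. Lowest is -312 (Option 2).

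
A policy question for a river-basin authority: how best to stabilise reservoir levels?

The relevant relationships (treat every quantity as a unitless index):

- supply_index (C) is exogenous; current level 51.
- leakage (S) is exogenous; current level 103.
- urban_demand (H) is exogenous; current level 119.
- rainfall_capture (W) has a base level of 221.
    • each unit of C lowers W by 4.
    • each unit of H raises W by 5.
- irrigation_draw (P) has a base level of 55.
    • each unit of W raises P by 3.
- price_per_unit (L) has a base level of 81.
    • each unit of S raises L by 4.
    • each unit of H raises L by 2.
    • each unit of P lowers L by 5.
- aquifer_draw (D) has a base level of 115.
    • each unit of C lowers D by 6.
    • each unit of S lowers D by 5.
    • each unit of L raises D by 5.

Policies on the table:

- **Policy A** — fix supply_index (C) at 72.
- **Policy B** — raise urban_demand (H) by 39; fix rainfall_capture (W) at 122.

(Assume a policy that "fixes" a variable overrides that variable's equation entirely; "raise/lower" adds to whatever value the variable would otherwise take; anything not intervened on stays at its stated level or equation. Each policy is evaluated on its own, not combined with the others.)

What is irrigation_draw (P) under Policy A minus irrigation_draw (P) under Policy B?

1218

Policy A (C := 72):
  C = 72
  H = 119
  W = 221 − 4·72 + 5·119 = 528
  P = 55 + 3·528 = 1639
Policy B (H + 39, W := 122):
  C = 51
  H = 119 + 39 = 158
  W = 122
  P = 55 + 3·122 = 421
P: 1639 − 421 = 1218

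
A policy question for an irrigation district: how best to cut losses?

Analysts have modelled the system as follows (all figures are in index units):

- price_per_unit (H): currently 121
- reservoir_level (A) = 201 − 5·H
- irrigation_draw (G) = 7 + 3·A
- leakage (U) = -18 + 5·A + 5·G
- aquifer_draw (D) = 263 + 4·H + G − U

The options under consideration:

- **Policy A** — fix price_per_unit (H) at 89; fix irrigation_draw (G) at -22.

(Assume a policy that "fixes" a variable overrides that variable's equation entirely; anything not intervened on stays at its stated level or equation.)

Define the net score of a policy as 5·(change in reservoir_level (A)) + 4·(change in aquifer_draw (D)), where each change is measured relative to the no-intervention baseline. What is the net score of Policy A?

Baseline:
  H = 121
  A = 201 − 5·121 = -404
  G = 7 + 3·(-404) = -1205
  U = -18 + 5·(-404) + 5·(-1205) = -8063
  D = 263 + 4·121 + (-1205) − (-8063) = 7605
Policy A (H := 89, G := -22):
  H = 89
  A = 201 − 5·89 = -244
  G = -22
  U = -18 + 5·(-244) + 5·(-22) = -1348
  D = 263 + 4·89 + (-22) − (-1348) = 1945
ΔA = -244 − (-404) = 160; ΔD = 1945 − 7605 = -5660
Score = 5·160 + 4·(-5660) = -21840

-21840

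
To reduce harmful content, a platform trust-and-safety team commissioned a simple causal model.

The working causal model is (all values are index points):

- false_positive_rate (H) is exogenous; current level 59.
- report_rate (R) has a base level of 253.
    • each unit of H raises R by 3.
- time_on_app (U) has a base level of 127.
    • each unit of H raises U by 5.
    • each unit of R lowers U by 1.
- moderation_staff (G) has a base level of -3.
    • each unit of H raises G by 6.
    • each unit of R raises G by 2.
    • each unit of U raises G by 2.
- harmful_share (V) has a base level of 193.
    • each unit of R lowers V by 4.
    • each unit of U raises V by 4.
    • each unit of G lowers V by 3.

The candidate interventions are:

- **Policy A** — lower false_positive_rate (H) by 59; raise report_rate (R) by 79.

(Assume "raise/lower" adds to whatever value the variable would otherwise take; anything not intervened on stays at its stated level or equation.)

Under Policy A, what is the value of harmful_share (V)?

Policy A (H − 59, R + 79):
  H = 59 − 59 = 0
  R = 253 + 3·0 (+79 from intervention) = 332
  U = 127 + 5·0 − 332 = -205
  G = -3 + 6·0 + 2·332 + 2·(-205) = 251
  V = 193 − 4·332 + 4·(-205) − 3·251 = -2708

-2708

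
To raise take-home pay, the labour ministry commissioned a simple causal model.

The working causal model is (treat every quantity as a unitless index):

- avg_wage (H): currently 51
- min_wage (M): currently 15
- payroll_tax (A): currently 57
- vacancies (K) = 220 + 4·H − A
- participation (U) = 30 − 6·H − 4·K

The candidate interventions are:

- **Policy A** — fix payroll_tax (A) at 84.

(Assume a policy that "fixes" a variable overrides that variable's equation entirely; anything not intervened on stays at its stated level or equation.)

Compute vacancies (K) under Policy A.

Policy A (A := 84):
  H = 51
  A = 84
  K = 220 + 4·51 − 84 = 340

340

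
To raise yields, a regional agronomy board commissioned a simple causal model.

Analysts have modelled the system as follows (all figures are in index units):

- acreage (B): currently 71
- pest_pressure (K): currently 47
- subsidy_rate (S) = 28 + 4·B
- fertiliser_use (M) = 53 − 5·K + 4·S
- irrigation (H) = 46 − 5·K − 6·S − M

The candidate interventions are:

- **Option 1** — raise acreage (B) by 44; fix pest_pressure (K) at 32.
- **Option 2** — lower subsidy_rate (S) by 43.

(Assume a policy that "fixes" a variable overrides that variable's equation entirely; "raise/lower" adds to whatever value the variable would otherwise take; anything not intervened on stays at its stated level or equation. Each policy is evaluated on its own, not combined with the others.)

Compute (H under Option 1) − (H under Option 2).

Option 1 (B + 44, K := 32):
  B = 71 + 44 = 115
  K = 32
  S = 28 + 4·115 = 488
  M = 53 − 5·32 + 4·488 = 1845
  H = 46 − 5·32 − 6·488 − 1845 = -4887
Option 2 (S − 43):
  B = 71
  K = 47
  S = 28 + 4·71 (−43 from intervention) = 269
  M = 53 − 5·47 + 4·269 = 894
  H = 46 − 5·47 − 6·269 − 894 = -2697
H: -4887 − (-2697) = -2190

-2190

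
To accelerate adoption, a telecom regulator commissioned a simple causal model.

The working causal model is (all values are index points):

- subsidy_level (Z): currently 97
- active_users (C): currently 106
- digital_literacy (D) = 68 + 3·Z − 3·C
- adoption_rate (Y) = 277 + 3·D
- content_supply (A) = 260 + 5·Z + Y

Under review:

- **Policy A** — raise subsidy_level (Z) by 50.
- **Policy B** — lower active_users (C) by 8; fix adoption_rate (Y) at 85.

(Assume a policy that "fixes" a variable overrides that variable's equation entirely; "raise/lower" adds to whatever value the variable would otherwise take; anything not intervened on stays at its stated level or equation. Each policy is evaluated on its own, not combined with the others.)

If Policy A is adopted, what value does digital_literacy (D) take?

Policy A (Z + 50):
  Z = 97 + 50 = 147
  C = 106
  D = 68 + 3·147 − 3·106 = 191

191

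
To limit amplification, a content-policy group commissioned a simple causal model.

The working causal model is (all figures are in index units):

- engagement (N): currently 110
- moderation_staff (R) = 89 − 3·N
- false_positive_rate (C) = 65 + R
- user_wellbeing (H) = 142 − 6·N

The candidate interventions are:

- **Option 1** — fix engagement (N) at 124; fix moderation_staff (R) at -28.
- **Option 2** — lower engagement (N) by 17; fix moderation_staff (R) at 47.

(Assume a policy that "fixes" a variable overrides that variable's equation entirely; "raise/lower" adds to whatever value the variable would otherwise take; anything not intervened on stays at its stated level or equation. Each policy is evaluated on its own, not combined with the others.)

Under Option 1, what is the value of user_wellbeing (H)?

-602

Option 1 (N := 124, R := -28):
  N = 124
  H = 142 − 6·124 = -602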